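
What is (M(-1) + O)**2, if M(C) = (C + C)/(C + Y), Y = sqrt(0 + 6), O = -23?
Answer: 13713/25 + 468*sqrt(6)/25 ≈ 594.37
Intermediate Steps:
Y = sqrt(6) ≈ 2.4495
M(C) = 2*C/(C + sqrt(6)) (M(C) = (C + C)/(C + sqrt(6)) = (2*C)/(C + sqrt(6)) = 2*C/(C + sqrt(6)))
(M(-1) + O)**2 = (2*(-1)/(-1 + sqrt(6)) - 23)**2 = (-2/(-1 + sqrt(6)) - 23)**2 = (-23 - 2/(-1 + sqrt(6)))**2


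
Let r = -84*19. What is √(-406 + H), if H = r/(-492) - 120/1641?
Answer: I*√202611147177/22427 ≈ 20.071*I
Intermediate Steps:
r = -1596
H = 71111/22427 (H = -1596/(-492) - 120/1641 = -1596*(-1/492) - 120*1/1641 = 133/41 - 40/547 = 71111/22427 ≈ 3.1708)
√(-406 + H) = √(-406 + 71111/22427) = √(-9034251/22427) = I*√202611147177/22427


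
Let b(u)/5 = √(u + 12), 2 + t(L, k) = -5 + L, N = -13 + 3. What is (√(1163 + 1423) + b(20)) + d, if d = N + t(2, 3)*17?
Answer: -95 + √2586 + 20*√2 ≈ -15.863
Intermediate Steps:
N = -10
t(L, k) = -7 + L (t(L, k) = -2 + (-5 + L) = -7 + L)
d = -95 (d = -10 + (-7 + 2)*17 = -10 - 5*17 = -10 - 85 = -95)
b(u) = 5*√(12 + u) (b(u) = 5*√(u + 12) = 5*√(12 + u))
(√(1163 + 1423) + b(20)) + d = (√(1163 + 1423) + 5*√(12 + 20)) - 95 = (√2586 + 5*√32) - 95 = (√2586 + 5*(4*√2)) - 95 = (√2586 + 20*√2) - 95 = -95 + √2586 + 20*√2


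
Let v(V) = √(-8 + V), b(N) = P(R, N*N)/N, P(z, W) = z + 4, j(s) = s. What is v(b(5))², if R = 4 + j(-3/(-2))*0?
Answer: -32/5 ≈ -6.4000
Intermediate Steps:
R = 4 (R = 4 - 3/(-2)*0 = 4 - 3*(-½)*0 = 4 + (3/2)*0 = 4 + 0 = 4)
P(z, W) = 4 + z
b(N) = 8/N (b(N) = (4 + 4)/N = 8/N)
v(b(5))² = (√(-8 + 8/5))² = (√(-32/5))² = (4*I*√10/5)² = -32/5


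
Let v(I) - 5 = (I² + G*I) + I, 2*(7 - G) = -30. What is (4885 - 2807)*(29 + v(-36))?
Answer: 1043156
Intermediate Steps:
G = 22 (G = 7 - ½*(-30) = 7 + 15 = 22)
v(I) = 5 + I² + 23*I (v(I) = 5 + ((I² + 22*I) + I) = 5 + (I² + 23*I) = 5 + I² + 23*I)
(4885 - 2807)*(29 + v(-36)) = (4885 - 2807)*(29 + (5 + (-36)² + 23*(-36))) = 2078*(29 + (5 + 1296 - 828)) = 2078*(29 + 473) = 2078*502 = 1043156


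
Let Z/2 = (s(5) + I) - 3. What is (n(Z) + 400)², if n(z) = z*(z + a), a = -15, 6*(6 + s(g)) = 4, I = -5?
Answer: 184960000/81 ≈ 2.2835e+6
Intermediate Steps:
s(g) = -16/3 (s(g) = -6 + (⅙)*4 = -6 + ⅔ = -16/3)
Z = -80/3 (Z = 2*((-16/3 - 5) - 3) = 2*(-31/3 - 3) = 2*(-40/3) = -80/3 ≈ -26.667)
n(z) = z*(-15 + z) (n(z) = z*(z - 15) = z*(-15 + z))
(n(Z) + 400)² = (-80*(-15 - 80/3)/3 + 400)² = (-80/3*(-125/3) + 400)² = (10000/9 + 400)² = (13600/9)² = 184960000/81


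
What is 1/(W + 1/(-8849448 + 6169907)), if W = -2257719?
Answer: -2679541/6049650626980 ≈ -4.4292e-7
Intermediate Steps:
1/(W + 1/(-8849448 + 6169907)) = 1/(-2257719 + 1/(-8849448 + 6169907)) = 1/(-2257719 + 1/(-2679541)) = 1/(-2257719 - 1/2679541) = 1/(-6049650626980/2679541) = -2679541/6049650626980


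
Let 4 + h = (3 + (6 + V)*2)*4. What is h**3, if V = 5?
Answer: 884736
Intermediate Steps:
h = 96 (h = -4 + (3 + (6 + 5)*2)*4 = -4 + (3 + 11*2)*4 = -4 + (3 + 22)*4 = -4 + 25*4 = -4 + 100 = 96)
h**3 = 96**3 = 884736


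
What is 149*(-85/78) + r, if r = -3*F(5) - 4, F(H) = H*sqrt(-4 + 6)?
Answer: -12977/78 - 15*sqrt(2) ≈ -187.58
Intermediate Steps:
F(H) = H*sqrt(2)
r = -4 - 15*sqrt(2) (r = -15*sqrt(2) - 4 = -4 - 15*sqrt(2) ≈ -25.213)
149*(-85/78) + r = 149*(-85/78) + (-4 - 15*sqrt(2)) = -12665/78 + (-4 - 15*sqrt(2)) = -12977/78 - 15*sqrt(2)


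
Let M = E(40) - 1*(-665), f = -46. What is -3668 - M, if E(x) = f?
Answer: -4287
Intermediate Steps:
E(x) = -46
M = 619 (M = -46 - 1*(-665) = -46 + 665 = 619)
-3668 - M = -3668 - 1*619 = -3668 - 619 = -4287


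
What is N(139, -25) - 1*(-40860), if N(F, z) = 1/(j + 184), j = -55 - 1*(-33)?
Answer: 6619321/162 ≈ 40860.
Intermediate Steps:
j = -22 (j = -55 + 33 = -22)
N(F, z) = 1/162 (N(F, z) = 1/(-22 + 184) = 1/162)
N(139, -25) - 1*(-40860) = 1/162 - 1*(-40860) = 1/162 + 40860 = 6619321/162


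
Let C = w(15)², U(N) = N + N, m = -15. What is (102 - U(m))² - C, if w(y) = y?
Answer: 17199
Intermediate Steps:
U(N) = 2*N
C = 225 (C = 15² = 225)
(102 - U(m))² - C = (102 - 2*(-15))² - 1*225 = (102 - 1*(-30))² - 225 = (102 + 30)² - 225 = 132² - 225 = 17424 - 225 = 17199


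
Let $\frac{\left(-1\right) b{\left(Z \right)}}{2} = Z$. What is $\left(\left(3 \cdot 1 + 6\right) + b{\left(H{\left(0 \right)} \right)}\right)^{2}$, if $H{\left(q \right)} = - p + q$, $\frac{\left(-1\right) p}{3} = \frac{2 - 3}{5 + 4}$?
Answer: $\frac{841}{9} \approx 93.444$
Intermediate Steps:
$p = \frac{1}{3}$ ($p = - 3 \frac{2 - 3}{5 + 4} = - 3 \left(- \frac{1}{9}\right) = - 3 \left(\left(-1\right) \frac{1}{9}\right) = \left(-3\right) \left(- \frac{1}{9}\right) = \frac{1}{3} \approx 0.33333$)
$H{\left(q \right)} = - \frac{1}{3} + q$ ($H{\left(q \right)} = \left(-1\right) \frac{1}{3} + q = - \frac{1}{3} + q$)
$b{\left(Z \right)} = - 2 Z$
$\left(\left(3 \cdot 1 + 6\right) + b{\left(H{\left(0 \right)} \right)}\right)^{2} = \left(\left(3 \cdot 1 + 6\right) - 2 \left(- \frac{1}{3} + 0\right)\right)^{2} = \left(\left(3 + 6\right) - - \frac{2}{3}\right)^{2} = \left(9 + \frac{2}{3}\right)^{2} = \left(\frac{29}{3}\right)^{2} = \frac{841}{9}$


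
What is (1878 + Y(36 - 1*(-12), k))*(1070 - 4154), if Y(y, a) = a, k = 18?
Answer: -5847264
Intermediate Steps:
(1878 + Y(36 - 1*(-12), k))*(1070 - 4154) = (1878 + 18)*(1070 - 4154) = 1896*(-3084) = -5847264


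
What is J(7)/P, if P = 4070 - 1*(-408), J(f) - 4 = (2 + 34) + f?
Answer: 47/4478 ≈ 0.010496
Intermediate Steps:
J(f) = 40 + f (J(f) = 4 + ((2 + 34) + f) = 4 + (36 + f) = 40 + f)
P = 4478 (P = 4070 + 408 = 4478)
J(7)/P = (40 + 7)/4478 = 47*(1/4478) = 47/4478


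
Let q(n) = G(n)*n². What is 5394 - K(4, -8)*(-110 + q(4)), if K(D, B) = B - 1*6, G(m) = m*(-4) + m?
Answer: 1166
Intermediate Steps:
G(m) = -3*m (G(m) = -4*m + m = -3*m)
q(n) = -3*n³ (q(n) = (-3*n)*n² = -3*n³)
K(D, B) = -6 + B (K(D, B) = B - 6 = -6 + B)
5394 - K(4, -8)*(-110 + q(4)) = 5394 - (-6 - 8)*(-110 - 3*4³) = 5394 - (-14)*(-110 - 3*64) = 5394 - (-14)*(-110 - 192) = 5394 - (-14)*(-302) = 5394 - 1*4228 = 5394 - 4228 = 1166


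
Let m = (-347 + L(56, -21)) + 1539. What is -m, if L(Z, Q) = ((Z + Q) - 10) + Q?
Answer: -1196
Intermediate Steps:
L(Z, Q) = -10 + Z + 2*Q (L(Z, Q) = ((Q + Z) - 10) + Q = (-10 + Q + Z) + Q = -10 + Z + 2*Q)
m = 1196 (m = (-347 + (-10 + 56 + 2*(-21))) + 1539 = (-347 + (-10 + 56 - 42)) + 1539 = (-347 + 4) + 1539 = -343 + 1539 = 1196)
-m = -1*1196 = -1196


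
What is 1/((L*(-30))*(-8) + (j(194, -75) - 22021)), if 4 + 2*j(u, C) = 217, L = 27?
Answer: -2/30869 ≈ -6.4790e-5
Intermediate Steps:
j(u, C) = 213/2 (j(u, C) = -2 + (½)*217 = -2 + 217/2 = 213/2)
1/((L*(-30))*(-8) + (j(194, -75) - 22021)) = 1/((27*(-30))*(-8) + (213/2 - 22021)) = 1/(-810*(-8) - 43829/2) = 1/(6480 - 43829/2) = 1/(-30869/2) = -2/30869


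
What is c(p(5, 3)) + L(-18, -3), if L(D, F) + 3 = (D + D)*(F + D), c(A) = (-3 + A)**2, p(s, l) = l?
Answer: 753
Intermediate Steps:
L(D, F) = -3 + 2*D*(D + F) (L(D, F) = -3 + (D + D)*(F + D) = -3 + (2*D)*(D + F) = -3 + 2*D*(D + F))
c(p(5, 3)) + L(-18, -3) = (-3 + 3)**2 + (-3 + 2*(-18)**2 + 2*(-18)*(-3)) = 0**2 + (-3 + 2*324 + 108) = 0 + (-3 + 648 + 108) = 0 + 753 = 753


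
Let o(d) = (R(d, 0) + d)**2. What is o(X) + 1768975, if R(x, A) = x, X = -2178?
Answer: 20743711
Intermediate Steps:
o(d) = 4*d**2 (o(d) = (d + d)**2 = (2*d)**2 = 4*d**2)
o(X) + 1768975 = 4*(-2178)**2 + 1768975 = 4*4743684 + 1768975 = 18974736 + 1768975 = 20743711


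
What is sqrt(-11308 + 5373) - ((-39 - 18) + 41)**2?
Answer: -256 + I*sqrt(5935) ≈ -256.0 + 77.039*I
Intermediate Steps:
sqrt(-11308 + 5373) - ((-39 - 18) + 41)**2 = sqrt(-5935) - (-57 + 41)**2 = I*sqrt(5935) - 1*(-16)**2 = I*sqrt(5935) - 1*256 = I*sqrt(5935) - 256 = -256 + I*sqrt(5935)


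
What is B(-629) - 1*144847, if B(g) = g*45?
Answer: -173152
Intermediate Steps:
B(g) = 45*g
B(-629) - 1*144847 = 45*(-629) - 1*144847 = -28305 - 144847 = -173152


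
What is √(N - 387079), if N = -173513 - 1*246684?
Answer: 2*I*√201819 ≈ 898.49*I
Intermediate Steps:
N = -420197 (N = -173513 - 246684 = -420197)
√(N - 387079) = √(-420197 - 387079) = √(-807276) = 2*I*√201819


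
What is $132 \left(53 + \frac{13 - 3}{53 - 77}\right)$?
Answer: $6941$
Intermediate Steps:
$132 \left(53 + \frac{13 - 3}{53 - 77}\right) = 132 \left(53 + \frac{10}{-24}\right) = 132 \left(53 + 10 \left(- \frac{1}{24}\right)\right) = 132 \left(53 - \frac{5}{12}\right) = 132 \cdot \frac{631}{12} = 6941$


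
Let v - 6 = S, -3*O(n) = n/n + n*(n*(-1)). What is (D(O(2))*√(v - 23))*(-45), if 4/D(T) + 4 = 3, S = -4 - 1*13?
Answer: 180*I*√34 ≈ 1049.6*I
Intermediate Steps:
S = -17 (S = -4 - 13 = -17)
O(n) = -⅓ + n²/3 (O(n) = -(n/n + n*(n*(-1)))/3 = -(1 + n*(-n))/3 = -(1 - n²)/3 = -⅓ + n²/3)
v = -11 (v = 6 - 17 = -11)
D(T) = -4 (D(T) = 4/(-4 + 3) = 4/(-1) = 4*(-1) = -4)
(D(O(2))*√(v - 23))*(-45) = -4*√(-11 - 23)*(-45) = -4*I*√34*(-45) = 180*I*√34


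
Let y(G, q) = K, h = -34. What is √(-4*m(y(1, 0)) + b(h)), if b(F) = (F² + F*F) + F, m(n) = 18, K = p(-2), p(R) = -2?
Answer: √2206 ≈ 46.968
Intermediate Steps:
K = -2
y(G, q) = -2
b(F) = F + 2*F² (b(F) = (F² + F²) + F = 2*F² + F = F + 2*F²)
√(-4*m(y(1, 0)) + b(h)) = √(-4*18 - 34*(1 + 2*(-34))) = √(-72 - 34*(1 - 68)) = √(-72 - 34*(-67)) = √(-72 + 2278) = √2206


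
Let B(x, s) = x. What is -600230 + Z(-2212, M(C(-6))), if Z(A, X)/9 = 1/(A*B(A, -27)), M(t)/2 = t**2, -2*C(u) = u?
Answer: -2936891777111/4892944 ≈ -6.0023e+5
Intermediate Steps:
C(u) = -u/2
M(t) = 2*t**2
Z(A, X) = 9/A**2 (Z(A, X) = 9*(1/(A*A)) = 9/A**2)
-600230 + Z(-2212, M(C(-6))) = -600230 + 9/(-2212)**2 = -600230 + 9*(1/4892944) = -600230 + 9/4892944 = -2936891777111/4892944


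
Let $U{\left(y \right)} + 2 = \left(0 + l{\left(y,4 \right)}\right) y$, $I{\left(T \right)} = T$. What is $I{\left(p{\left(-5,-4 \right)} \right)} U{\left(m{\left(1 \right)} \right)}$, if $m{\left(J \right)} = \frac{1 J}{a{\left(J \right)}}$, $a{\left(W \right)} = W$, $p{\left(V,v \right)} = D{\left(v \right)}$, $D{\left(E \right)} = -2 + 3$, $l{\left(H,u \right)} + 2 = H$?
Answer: $-3$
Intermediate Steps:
$l{\left(H,u \right)} = -2 + H$
$D{\left(E \right)} = 1$
$p{\left(V,v \right)} = 1$
$m{\left(J \right)} = 1$ ($m{\left(J \right)} = \frac{1 J}{J} = \frac{J}{J} = 1$)
$U{\left(y \right)} = -2 + y \left(-2 + y\right)$ ($U{\left(y \right)} = -2 + \left(0 + \left(-2 + y\right)\right) y = -2 + \left(-2 + y\right) y = -2 + y \left(-2 + y\right)$)
$I{\left(p{\left(-5,-4 \right)} \right)} U{\left(m{\left(1 \right)} \right)} = 1 \left(-2 + 1 \left(-2 + 1\right)\right) = 1 \left(-2 + 1 \left(-1\right)\right) = 1 \left(-2 - 1\right) = 1 \left(-3\right) = -3$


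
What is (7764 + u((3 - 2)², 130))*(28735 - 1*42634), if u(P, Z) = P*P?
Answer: -107925735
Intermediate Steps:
u(P, Z) = P²
(7764 + u((3 - 2)², 130))*(28735 - 1*42634) = (7764 + ((3 - 2)²)²)*(28735 - 1*42634) = (7764 + (1²)²)*(28735 - 42634) = (7764 + 1²)*(-13899) = (7764 + 1)*(-13899) = 7765*(-13899) = -107925735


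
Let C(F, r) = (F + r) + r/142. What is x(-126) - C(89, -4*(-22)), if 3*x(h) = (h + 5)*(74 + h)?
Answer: 408899/213 ≈ 1919.7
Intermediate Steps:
x(h) = (5 + h)*(74 + h)/3 (x(h) = ((h + 5)*(74 + h))/3 = ((5 + h)*(74 + h))/3 = (5 + h)*(74 + h)/3)
C(F, r) = F + 143*r/142 (C(F, r) = (F + r) + r*(1/142) = (F + r) + r/142 = F + 143*r/142)
x(-126) - C(89, -4*(-22)) = (370/3 + (⅓)*(-126)² + (79/3)*(-126)) - (89 + 143*(-4*(-22))/142) = (370/3 + (⅓)*15876 - 3318) - (89 + (143/142)*88) = (370/3 + 5292 - 3318) - (89 + 6292/71) = 6292/3 - 1*12611/71 = 6292/3 - 12611/71 = 408899/213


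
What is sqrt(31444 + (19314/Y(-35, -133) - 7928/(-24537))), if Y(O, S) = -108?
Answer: sqrt(75295349480730)/49074 ≈ 176.82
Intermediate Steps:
sqrt(31444 + (19314/Y(-35, -133) - 7928/(-24537))) = sqrt(31444 + (19314/(-108) - 7928/(-24537))) = sqrt(31444 + (19314*(-1/108) - 7928*(-1/24537))) = sqrt(31444 + (-1073/6 + 7928/24537)) = sqrt(31444 - 8760211/49074) = sqrt(1534322645/49074) = sqrt(75295349480730)/49074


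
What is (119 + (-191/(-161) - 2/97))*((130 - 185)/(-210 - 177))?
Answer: 103214540/6043779 ≈ 17.078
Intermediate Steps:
(119 + (-191/(-161) - 2/97))*((130 - 185)/(-210 - 177)) = (119 + (-191*(-1/161) - 2*1/97))*(-55/(-387)) = (119 + (191/161 - 2/97))*(-55*(-1/387)) = (119 + 18205/15617)*(55/387) = (1876628/15617)*(55/387) = 103214540/6043779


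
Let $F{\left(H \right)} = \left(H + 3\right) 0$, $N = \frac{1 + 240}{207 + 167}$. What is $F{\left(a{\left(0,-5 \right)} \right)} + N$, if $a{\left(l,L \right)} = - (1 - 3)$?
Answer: $\frac{241}{374} \approx 0.64439$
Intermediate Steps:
$a{\left(l,L \right)} = 2$ ($a{\left(l,L \right)} = \left(-1\right) \left(-2\right) = 2$)
$N = \frac{241}{374} \approx 0.64439$
$F{\left(H \right)} = 0$ ($F{\left(H \right)} = \left(3 + H\right) 0 = 0$)
$F{\left(a{\left(0,-5 \right)} \right)} + N = 0 + \frac{241}{374} = \frac{241}{374}$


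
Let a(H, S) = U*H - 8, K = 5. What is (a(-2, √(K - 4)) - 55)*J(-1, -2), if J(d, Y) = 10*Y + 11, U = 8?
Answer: 711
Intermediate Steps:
a(H, S) = -8 + 8*H (a(H, S) = 8*H - 8 = -8 + 8*H)
J(d, Y) = 11 + 10*Y
(a(-2, √(K - 4)) - 55)*J(-1, -2) = ((-8 + 8*(-2)) - 55)*(11 + 10*(-2)) = ((-8 - 16) - 55)*(11 - 20) = (-24 - 55)*(-9) = -79*(-9) = 711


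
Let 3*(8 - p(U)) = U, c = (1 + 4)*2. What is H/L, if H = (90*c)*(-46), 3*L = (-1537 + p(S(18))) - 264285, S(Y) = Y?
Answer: 6210/13291 ≈ 0.46723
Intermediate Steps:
c = 10 (c = 5*2 = 10)
p(U) = 8 - U/3
L = -265820/3 (L = ((-1537 + (8 - ⅓*18)) - 264285)/3 = ((-1537 + (8 - 6)) - 264285)/3 = ((-1537 + 2) - 264285)/3 = (-1535 - 264285)/3 = (⅓)*(-265820) = -265820/3 ≈ -88607.)
H = -41400 (H = (90*10)*(-46) = 900*(-46) = -41400)
H/L = -41400/(-265820/3) = -41400*(-3/265820) = 6210/13291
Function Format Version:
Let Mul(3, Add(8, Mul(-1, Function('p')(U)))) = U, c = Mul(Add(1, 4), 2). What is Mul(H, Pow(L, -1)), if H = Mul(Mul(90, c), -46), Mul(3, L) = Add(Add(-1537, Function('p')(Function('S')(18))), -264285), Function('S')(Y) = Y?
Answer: Rational(6210, 13291) ≈ 0.46723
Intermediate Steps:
c = 10 (c = Mul(5, 2) = 10)
Function('p')(U) = Add(8, Mul(Rational(-1, 3), U))
L = Rational(-265820, 3) (L = Mul(Rational(1, 3), Add(Add(-1537, Add(8, Mul(Rational(-1, 3), 18))), -264285)) = Mul(Rational(1, 3), Add(Add(-1537, Add(8, -6)), -264285)) = Mul(Rational(1, 3), Add(Add(-1537, 2), -264285)) = Mul(Rational(1, 3), Add(-1535, -264285)) = Mul(Rational(1, 3), -265820) = Rational(-265820, 3) ≈ -88607.)
H = -41400 (H = Mul(Mul(90, 10), -46) = Mul(900, -46) = -41400)
Mul(H, Pow(L, -1)) = Mul(-41400, Pow(Rational(-265820, 3), -1)) = Mul(-41400, Rational(-3, 265820)) = Rational(6210, 13291)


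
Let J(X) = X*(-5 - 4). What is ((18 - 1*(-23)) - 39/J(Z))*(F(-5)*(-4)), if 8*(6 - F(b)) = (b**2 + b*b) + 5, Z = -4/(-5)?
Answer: 3899/24 ≈ 162.46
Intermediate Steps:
Z = 4/5 (Z = -4*(-1/5) = 4/5 ≈ 0.80000)
J(X) = -9*X (J(X) = X*(-9) = -9*X)
F(b) = 43/8 - b**2/4 (F(b) = 6 - ((b**2 + b*b) + 5)/8 = 6 - ((b**2 + b**2) + 5)/8 = 6 - (2*b**2 + 5)/8 = 6 - (5 + 2*b**2)/8 = 6 + (-5/8 - b**2/4) = 43/8 - b**2/4)
((18 - 1*(-23)) - 39/J(Z))*(F(-5)*(-4)) = ((18 - 1*(-23)) - 39/((-9*4/5)))*((43/8 - 1/4*(-5)**2)*(-4)) = ((18 + 23) - 39/(-36/5))*((43/8 - 1/4*25)*(-4)) = (41 - 39*(-5/36))*((43/8 - 25/4)*(-4)) = (41 + 65/12)*(-7/8*(-4)) = (557/12)*(7/2) = 3899/24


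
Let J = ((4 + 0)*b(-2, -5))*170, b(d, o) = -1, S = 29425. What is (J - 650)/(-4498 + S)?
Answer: -190/3561 ≈ -0.053356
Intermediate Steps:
J = -680 (J = ((4 + 0)*(-1))*170 = (4*(-1))*170 = -4*170 = -680)
(J - 650)/(-4498 + S) = (-680 - 650)/(-4498 + 29425) = -1330/24927 = -1330*1/24927 = -190/3561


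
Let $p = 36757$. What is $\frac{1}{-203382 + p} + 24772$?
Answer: $\frac{4127634499}{166625} \approx 24772.0$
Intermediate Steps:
$\frac{1}{-203382 + p} + 24772 = \frac{1}{-203382 + 36757} + 24772 = \frac{1}{-166625} + 24772 = - \frac{1}{166625} + 24772 = \frac{4127634499}{166625}$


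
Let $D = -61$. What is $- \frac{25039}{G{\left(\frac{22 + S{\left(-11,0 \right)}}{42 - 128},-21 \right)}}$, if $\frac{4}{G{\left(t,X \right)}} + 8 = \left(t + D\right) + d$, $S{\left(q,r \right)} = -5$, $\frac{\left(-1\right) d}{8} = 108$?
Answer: $\frac{2009504945}{344} \approx 5.8416 \cdot 10^{6}$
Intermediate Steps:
$d = -864$ ($d = \left(-8\right) 108 = -864$)
$G{\left(t,X \right)} = \frac{4}{-933 + t}$ ($G{\left(t,X \right)} = \frac{4}{-8 + \left(\left(t - 61\right) - 864\right)} = \frac{4}{-8 + \left(\left(-61 + t\right) - 864\right)} = \frac{4}{-8 + \left(-925 + t\right)} = \frac{4}{-933 + t}$)
$- \frac{25039}{G{\left(\frac{22 + S{\left(-11,0 \right)}}{42 - 128},-21 \right)}} = - \frac{25039}{4 \frac{1}{-933 + \frac{22 - 5}{42 - 128}}} = - \frac{25039}{4 \frac{1}{-933 + \frac{17}{-86}}} = - \frac{25039}{4 \frac{1}{-933 + 17 \left(- \frac{1}{86}\right)}} = - \frac{25039}{4 \frac{1}{-933 - \frac{17}{86}}} = - \frac{25039}{4 \frac{1}{- \frac{80255}{86}}} = - \frac{25039}{4 \left(- \frac{86}{80255}\right)} = - \frac{25039}{- \frac{344}{80255}} = \left(-25039\right) \left(- \frac{80255}{344}\right) = \frac{2009504945}{344}$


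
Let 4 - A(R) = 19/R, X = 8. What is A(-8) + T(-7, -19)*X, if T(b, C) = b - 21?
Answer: -1741/8 ≈ -217.63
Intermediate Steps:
T(b, C) = -21 + b
A(R) = 4 - 19/R
A(-8) + T(-7, -19)*X = (4 - 19/(-8)) + (-21 - 7)*8 = (4 - 19*(-⅛)) - 28*8 = (4 + 19/8) - 224 = 51/8 - 224 = -1741/8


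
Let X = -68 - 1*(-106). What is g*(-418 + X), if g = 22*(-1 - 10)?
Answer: 91960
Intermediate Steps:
g = -242 (g = 22*(-11) = -242)
X = 38 (X = -68 + 106 = 38)
g*(-418 + X) = -242*(-418 + 38) = -242*(-380) = 91960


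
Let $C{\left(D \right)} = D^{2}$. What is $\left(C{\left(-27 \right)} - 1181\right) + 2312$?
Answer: $1860$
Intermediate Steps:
$\left(C{\left(-27 \right)} - 1181\right) + 2312 = \left(\left(-27\right)^{2} - 1181\right) + 2312 = \left(729 + \left(-1438 + 257\right)\right) + 2312 = \left(729 - 1181\right) + 2312 = -452 + 2312 = 1860$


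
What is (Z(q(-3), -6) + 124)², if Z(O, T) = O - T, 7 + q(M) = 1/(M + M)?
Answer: 543169/36 ≈ 15088.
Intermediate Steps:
q(M) = -7 + 1/(2*M) (q(M) = -7 + 1/(M + M) = -7 + 1/(2*M))
(Z(q(-3), -6) + 124)² = (((-7 + (½)/(-3)) - 1*(-6)) + 124)² = (((-7 + (½)*(-⅓)) + 6) + 124)² = (((-7 - ⅙) + 6) + 124)² = ((-43/6 + 6) + 124)² = (-7/6 + 124)² = (737/6)² = 543169/36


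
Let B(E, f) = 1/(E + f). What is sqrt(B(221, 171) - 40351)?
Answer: I*sqrt(31635182)/28 ≈ 200.88*I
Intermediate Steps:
sqrt(B(221, 171) - 40351) = sqrt(1/(221 + 171) - 40351) = sqrt(1/392 - 40351) = sqrt(-15817591/392) = I*sqrt(31635182)/28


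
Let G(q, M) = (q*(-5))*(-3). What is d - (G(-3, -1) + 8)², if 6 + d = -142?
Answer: -1517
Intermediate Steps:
G(q, M) = 15*q (G(q, M) = -5*q*(-3) = 15*q)
d = -148 (d = -6 - 142 = -148)
d - (G(-3, -1) + 8)² = -148 - (15*(-3) + 8)² = -148 - (-45 + 8)² = -148 - 1*(-37)² = -148 - 1*1369 = -148 - 1369 = -1517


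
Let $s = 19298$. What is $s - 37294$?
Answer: $-17996$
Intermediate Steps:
$s - 37294 = 19298 - 37294 = -17996$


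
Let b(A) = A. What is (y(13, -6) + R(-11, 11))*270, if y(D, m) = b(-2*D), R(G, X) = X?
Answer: -4050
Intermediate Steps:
y(D, m) = -2*D
(y(13, -6) + R(-11, 11))*270 = (-2*13 + 11)*270 = (-26 + 11)*270 = -15*270 = -4050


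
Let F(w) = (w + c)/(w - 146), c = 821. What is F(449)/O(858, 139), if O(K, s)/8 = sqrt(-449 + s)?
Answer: -127*I*sqrt(310)/75144 ≈ -0.029757*I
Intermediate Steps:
O(K, s) = 8*sqrt(-449 + s)
F(w) = (821 + w)/(-146 + w) (F(w) = (w + 821)/(w - 146) = (821 + w)/(-146 + w))
F(449)/O(858, 139) = ((821 + 449)/(-146 + 449))/((8*sqrt(-449 + 139))) = (1270/303)/((8*sqrt(-310))) = ((1/303)*1270)/((8*(I*sqrt(310)))) = 1270/(303*((8*I*sqrt(310)))) = 1270*(-I*sqrt(310)/2480)/303 = -127*I*sqrt(310)/75144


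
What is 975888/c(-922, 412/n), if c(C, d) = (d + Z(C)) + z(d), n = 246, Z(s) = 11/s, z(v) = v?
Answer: 110671554528/378511 ≈ 2.9239e+5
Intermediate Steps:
c(C, d) = 2*d + 11/C (c(C, d) = (d + 11/C) + d = 2*d + 11/C)
975888/c(-922, 412/n) = 975888/(2*(412/246) + 11/(-922)) = 975888/(2*(412*(1/246)) + 11*(-1/922)) = 975888/(2*(206/123) - 11/922) = 975888/(412/123 - 11/922) = 975888/(378511/113406) = 975888*(113406/378511) = 110671554528/378511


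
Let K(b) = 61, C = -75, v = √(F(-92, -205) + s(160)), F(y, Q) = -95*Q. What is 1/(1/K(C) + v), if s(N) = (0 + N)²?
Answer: -61/167724074 + 18605*√1803/167724074 ≈ 0.0047098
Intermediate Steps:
s(N) = N²
v = 5*√1803 (v = √(-95*(-205) + 160²) = √(19475 + 25600) = √45075 = 5*√1803 ≈ 212.31)
1/(1/K(C) + v) = 1/(1/61 + 5*√1803)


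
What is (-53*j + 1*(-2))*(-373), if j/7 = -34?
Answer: -4704276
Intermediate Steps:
j = -238 (j = 7*(-34) = -238)
(-53*j + 1*(-2))*(-373) = (-53*(-238) + 1*(-2))*(-373) = (12614 - 2)*(-373) = 12612*(-373) = -4704276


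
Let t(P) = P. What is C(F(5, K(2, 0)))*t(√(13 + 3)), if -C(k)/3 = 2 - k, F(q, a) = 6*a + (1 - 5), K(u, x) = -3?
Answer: -288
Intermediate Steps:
F(q, a) = -4 + 6*a (F(q, a) = 6*a - 4 = -4 + 6*a)
C(k) = -6 + 3*k (C(k) = -3*(2 - k) = -6 + 3*k)
C(F(5, K(2, 0)))*t(√(13 + 3)) = (-6 + 3*(-4 + 6*(-3)))*√(13 + 3) = (-6 + 3*(-4 - 18))*√16 = (-6 + 3*(-22))*4 = (-6 - 66)*4 = -72*4 = -288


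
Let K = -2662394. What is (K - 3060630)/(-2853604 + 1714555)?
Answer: 5723024/1139049 ≈ 5.0244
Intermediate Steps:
(K - 3060630)/(-2853604 + 1714555) = (-2662394 - 3060630)/(-2853604 + 1714555) = -5723024/(-1139049) = -5723024*(-1/1139049) = 5723024/1139049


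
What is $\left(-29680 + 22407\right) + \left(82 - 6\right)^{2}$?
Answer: $-1497$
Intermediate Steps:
$\left(-29680 + 22407\right) + \left(82 - 6\right)^{2} = -7273 + 76^{2} = -7273 + 5776 = -1497$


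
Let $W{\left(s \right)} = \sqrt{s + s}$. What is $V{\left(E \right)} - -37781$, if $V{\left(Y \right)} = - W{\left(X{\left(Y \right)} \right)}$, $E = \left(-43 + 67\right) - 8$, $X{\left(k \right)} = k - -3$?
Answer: $37781 - \sqrt{38} \approx 37775.0$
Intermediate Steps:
$X{\left(k \right)} = 3 + k$ ($X{\left(k \right)} = k + 3 = 3 + k$)
$W{\left(s \right)} = \sqrt{2} \sqrt{s}$ ($W{\left(s \right)} = \sqrt{2 s} = \sqrt{2} \sqrt{s}$)
$E = 16$ ($E = 24 - 8 = 16$)
$V{\left(Y \right)} = - \sqrt{2} \sqrt{3 + Y}$
$V{\left(E \right)} - -37781 = - \sqrt{6 + 2 \cdot 16} - -37781 = - \sqrt{6 + 32} + 37781 = - \sqrt{38} + 37781 = 37781 - \sqrt{38}$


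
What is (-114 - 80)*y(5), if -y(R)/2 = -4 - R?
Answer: -3492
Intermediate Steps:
y(R) = 8 + 2*R (y(R) = -2*(-4 - R) = 8 + 2*R)
(-114 - 80)*y(5) = (-114 - 80)*(8 + 2*5) = -194*(8 + 10) = -194*18 = -3492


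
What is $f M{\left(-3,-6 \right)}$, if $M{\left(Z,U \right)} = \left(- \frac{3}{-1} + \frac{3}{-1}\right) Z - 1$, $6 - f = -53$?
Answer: $-59$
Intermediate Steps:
$f = 59$ ($f = 6 - -53 = 6 + 53 = 59$)
$M{\left(Z,U \right)} = -1$ ($M{\left(Z,U \right)} = \left(\left(-3\right) \left(-1\right) + 3 \left(-1\right)\right) Z - 1 = \left(3 - 3\right) Z - 1 = 0 Z - 1 = 0 - 1 = -1$)
$f M{\left(-3,-6 \right)} = 59 \left(-1\right) = -59$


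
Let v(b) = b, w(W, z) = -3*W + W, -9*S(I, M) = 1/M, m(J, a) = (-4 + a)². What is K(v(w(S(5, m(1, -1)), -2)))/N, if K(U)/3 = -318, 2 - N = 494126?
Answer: 159/82354 ≈ 0.0019307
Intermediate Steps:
S(I, M) = -1/(9*M)
w(W, z) = -2*W
N = -494124 (N = 2 - 1*494126 = 2 - 494126 = -494124)
K(U) = -954 (K(U) = 3*(-318) = -954)
K(v(w(S(5, m(1, -1)), -2)))/N = -954/(-494124) = -954*(-1/494124) = 159/82354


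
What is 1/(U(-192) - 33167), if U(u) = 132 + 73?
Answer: -1/32962 ≈ -3.0338e-5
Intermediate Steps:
U(u) = 205
1/(U(-192) - 33167) = 1/(205 - 33167) = 1/(-32962) = -1/32962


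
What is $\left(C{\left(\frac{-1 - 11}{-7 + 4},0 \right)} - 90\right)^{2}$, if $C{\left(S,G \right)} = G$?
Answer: $8100$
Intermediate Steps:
$\left(C{\left(\frac{-1 - 11}{-7 + 4},0 \right)} - 90\right)^{2} = \left(0 - 90\right)^{2} = \left(-90\right)^{2} = 8100$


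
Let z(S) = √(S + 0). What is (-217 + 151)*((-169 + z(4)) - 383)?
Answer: 36300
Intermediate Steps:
z(S) = √S
(-217 + 151)*((-169 + z(4)) - 383) = (-217 + 151)*((-169 + √4) - 383) = -66*((-169 + 2) - 383) = -66*(-167 - 383) = -66*(-550) = 36300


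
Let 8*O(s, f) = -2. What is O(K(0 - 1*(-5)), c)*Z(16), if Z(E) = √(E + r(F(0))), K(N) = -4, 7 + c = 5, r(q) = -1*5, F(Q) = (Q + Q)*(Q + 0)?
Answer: -√11/4 ≈ -0.82916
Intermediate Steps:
F(Q) = 2*Q² (F(Q) = (2*Q)*Q = 2*Q²)
r(q) = -5
c = -2 (c = -7 + 5 = -2)
O(s, f) = -¼ (O(s, f) = (⅛)*(-2) = -¼)
Z(E) = √(-5 + E) (Z(E) = √(E - 5) = √(-5 + E))
O(K(0 - 1*(-5)), c)*Z(16) = -√(-5 + 16)/4 = -√11/4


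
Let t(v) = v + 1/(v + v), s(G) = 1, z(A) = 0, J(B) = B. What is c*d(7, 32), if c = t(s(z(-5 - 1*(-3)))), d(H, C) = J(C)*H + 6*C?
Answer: 624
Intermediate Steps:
d(H, C) = 6*C + C*H (d(H, C) = C*H + 6*C = 6*C + C*H)
t(v) = v + 1/(2*v)
c = 3/2 (c = 1 + (½)/1 = 1 + (½)*1 = 1 + ½ = 3/2 ≈ 1.5000)
c*d(7, 32) = 3*(32*(6 + 7))/2 = 3*(32*13)/2 = (3/2)*416 = 624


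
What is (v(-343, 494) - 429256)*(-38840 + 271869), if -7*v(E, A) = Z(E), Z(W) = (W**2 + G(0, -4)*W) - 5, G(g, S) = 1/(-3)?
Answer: -2182934344879/21 ≈ -1.0395e+11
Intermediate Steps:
G(g, S) = -1/3
Z(W) = -5 + W**2 - W/3 (Z(W) = (W**2 - W/3) - 5 = -5 + W**2 - W/3)
v(E, A) = 5/7 - E**2/7 + E/21 (v(E, A) = -(-5 + E**2 - E/3)/7 = 5/7 - E**2/7 + E/21)
(v(-343, 494) - 429256)*(-38840 + 271869) = ((5/7 - 1/7*(-343)**2 + (1/21)*(-343)) - 429256)*(-38840 + 271869) = ((5/7 - 1/7*117649 - 49/3) - 429256)*233029 = ((5/7 - 16807 - 49/3) - 429256)*233029 = (-353275/21 - 429256)*233029 = -9367651/21*233029 = -2182934344879/21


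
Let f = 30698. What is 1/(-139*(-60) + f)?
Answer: 1/39038 ≈ 2.5616e-5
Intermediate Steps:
1/(-139*(-60) + f) = 1/(-139*(-60) + 30698) = 1/(8340 + 30698) = 1/39038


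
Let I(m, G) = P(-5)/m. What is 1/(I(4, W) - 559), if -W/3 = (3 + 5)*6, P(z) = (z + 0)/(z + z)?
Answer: -8/4471 ≈ -0.0017893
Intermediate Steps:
P(z) = ½ (P(z) = z/((2*z)) = z*(1/(2*z)) = ½)
W = -144 (W = -3*(3 + 5)*6 = -24*6 = -3*48 = -144)
I(m, G) = 1/(2*m)
1/(I(4, W) - 559) = 1/((½)/4 - 559) = 1/((½)*(¼) - 559) = 1/(⅛ - 559) = 1/(-4471/8) = -8/4471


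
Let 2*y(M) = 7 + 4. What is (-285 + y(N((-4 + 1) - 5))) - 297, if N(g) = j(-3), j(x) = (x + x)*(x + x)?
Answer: -1153/2 ≈ -576.50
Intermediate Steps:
j(x) = 4*x**2 (j(x) = (2*x)*(2*x) = 4*x**2)
N(g) = 36 (N(g) = 4*(-3)**2 = 4*9 = 36)
y(M) = 11/2 (y(M) = (7 + 4)/2 = (1/2)*11 = 11/2)
(-285 + y(N((-4 + 1) - 5))) - 297 = (-285 + 11/2) - 297 = -559/2 - 297 = -1153/2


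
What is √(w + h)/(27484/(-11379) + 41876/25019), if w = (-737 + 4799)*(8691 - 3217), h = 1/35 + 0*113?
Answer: -284691201*√27238350335/7389031720 ≈ -6358.8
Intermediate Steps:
h = 1/35 (h = 1/35 + 0 = 1/35 ≈ 0.028571)
w = 22235388 (w = 4062*5474 = 22235388)
√(w + h)/(27484/(-11379) + 41876/25019) = √(22235388 + 1/35)/(27484/(-11379) + 41876/25019) = √(778238581/35)/(27484*(-1/11379) + 41876*(1/25019)) = (√27238350335/35)/(-27484/11379 + 41876/25019) = (√27238350335/35)/(-211115192/284691201) = (√27238350335/35)*(-284691201/211115192) = -284691201*√27238350335/7389031720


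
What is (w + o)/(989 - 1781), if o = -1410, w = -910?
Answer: 290/99 ≈ 2.9293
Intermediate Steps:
(w + o)/(989 - 1781) = (-910 - 1410)/(989 - 1781) = -2320/(-792) = -2320*(-1/792) = 290/99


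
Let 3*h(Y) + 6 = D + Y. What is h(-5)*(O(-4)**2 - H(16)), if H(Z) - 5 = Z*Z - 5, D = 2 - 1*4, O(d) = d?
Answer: 1040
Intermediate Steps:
D = -2 (D = 2 - 4 = -2)
H(Z) = Z**2 (H(Z) = 5 + (Z*Z - 5) = 5 + (Z**2 - 5) = 5 + (-5 + Z**2) = Z**2)
h(Y) = -8/3 + Y/3 (h(Y) = -2 + (-2 + Y)/3 = -2 + (-2/3 + Y/3) = -8/3 + Y/3)
h(-5)*(O(-4)**2 - H(16)) = (-8/3 + (1/3)*(-5))*((-4)**2 - 1*16**2) = (-8/3 - 5/3)*(16 - 1*256) = -13*(16 - 256)/3 = -13/3*(-240) = 1040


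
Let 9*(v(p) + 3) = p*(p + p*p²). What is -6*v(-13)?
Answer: -57406/3 ≈ -19135.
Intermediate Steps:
v(p) = -3 + p*(p + p³)/9 (v(p) = -3 + (p*(p + p*p²))/9 = -3 + (p*(p + p³))/9 = -3 + p*(p + p³)/9)
-6*v(-13) = -6*(-3 + (⅑)*(-13)² + (⅑)*(-13)⁴) = -6*(-3 + (⅑)*169 + (⅑)*28561) = -6*(-3 + 169/9 + 28561/9) = -6*28703/9 = -57406/3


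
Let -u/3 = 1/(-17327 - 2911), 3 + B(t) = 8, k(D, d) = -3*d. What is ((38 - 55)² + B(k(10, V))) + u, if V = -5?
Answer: 1983325/6746 ≈ 294.00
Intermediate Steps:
B(t) = 5 (B(t) = -3 + 8 = 5)
u = 1/6746 (u = -3/(-17327 - 2911) = -3/(-20238) = -3*(-1/20238) = 1/6746 ≈ 0.00014824)
((38 - 55)² + B(k(10, V))) + u = ((38 - 55)² + 5) + 1/6746 = ((-17)² + 5) + 1/6746 = (289 + 5) + 1/6746 = 294 + 1/6746 = 1983325/6746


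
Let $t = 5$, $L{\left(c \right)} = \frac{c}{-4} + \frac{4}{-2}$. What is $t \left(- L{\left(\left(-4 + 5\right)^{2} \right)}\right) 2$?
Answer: $\frac{45}{2} \approx 22.5$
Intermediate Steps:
$L{\left(c \right)} = -2 - \frac{c}{4}$ ($L{\left(c \right)} = c \left(- \frac{1}{4}\right) + 4 \left(- \frac{1}{2}\right) = - \frac{c}{4} - 2 = -2 - \frac{c}{4}$)
$t \left(- L{\left(\left(-4 + 5\right)^{2} \right)}\right) 2 = 5 \left(- (-2 - \frac{\left(-4 + 5\right)^{2}}{4})\right) 2 = 5 \left(- (-2 - \frac{1^{2}}{4})\right) 2 = 5 \left(- (-2 - \frac{1}{4})\right) 2 = 5 \left(\left(-1\right) \left(- \frac{9}{4}\right)\right) 2 = 5 \cdot \frac{9}{4} \cdot 2 = \frac{45}{4} \cdot 2 = \frac{45}{2}$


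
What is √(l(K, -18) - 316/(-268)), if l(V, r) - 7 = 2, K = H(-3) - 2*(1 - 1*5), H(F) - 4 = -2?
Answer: √45694/67 ≈ 3.1905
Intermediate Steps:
H(F) = 2 (H(F) = 4 - 2 = 2)
K = 10 (K = 2 - 2*(1 - 1*5) = 2 - 2*(1 - 5) = 2 - 2*(-4) = 2 + 8 = 10)
l(V, r) = 9 (l(V, r) = 7 + 2 = 9)
√(l(K, -18) - 316/(-268)) = √(9 - 316/(-268)) = √(9 - 316*(-1/268)) = √(9 + 79/67) = √(682/67) = √45694/67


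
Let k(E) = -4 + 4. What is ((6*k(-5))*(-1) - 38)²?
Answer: 1444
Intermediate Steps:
k(E) = 0
((6*k(-5))*(-1) - 38)² = ((6*0)*(-1) - 38)² = (0*(-1) - 38)² = (0 - 38)² = (-38)² = 1444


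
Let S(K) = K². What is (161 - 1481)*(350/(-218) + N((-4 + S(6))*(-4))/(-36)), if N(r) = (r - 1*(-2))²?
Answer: 63682080/109 ≈ 5.8424e+5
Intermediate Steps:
N(r) = (2 + r)² (N(r) = (r + 2)² = (2 + r)²)
(161 - 1481)*(350/(-218) + N((-4 + S(6))*(-4))/(-36)) = (161 - 1481)*(350/(-218) + (2 + (-4 + 6²)*(-4))²/(-36)) = -1320*(350*(-1/218) + (2 + (-4 + 36)*(-4))²*(-1/36)) = -1320*(-175/109 + (2 + 32*(-4))²*(-1/36)) = -1320*(-175/109 + (2 - 128)²*(-1/36)) = -1320*(-175/109 + (-126)²*(-1/36)) = -1320*(-175/109 + 15876*(-1/36)) = -1320*(-175/109 - 441) = -1320*(-48244/109) = 63682080/109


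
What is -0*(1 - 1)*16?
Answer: 0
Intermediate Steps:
-0*(1 - 1)*16 = -0*0*16 = -9*0*16 = 0*16 = 0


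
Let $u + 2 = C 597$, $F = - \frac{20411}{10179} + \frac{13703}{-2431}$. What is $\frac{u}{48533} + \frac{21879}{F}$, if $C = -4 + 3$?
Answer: $- \frac{2021218193767105}{705975869098} \approx -2863.0$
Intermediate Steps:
$C = -1$
$F = - \frac{14546306}{1903473}$ ($F = \left(-20411\right) \frac{1}{10179} + 13703 \left(- \frac{1}{2431}\right) = - \frac{20411}{10179} - \frac{13703}{2431} = - \frac{14546306}{1903473} \approx -7.642$)
$u = -599$ ($u = -2 - 597 = -599$)
$\frac{u}{48533} + \frac{21879}{F} = - \frac{599}{48533} + \frac{21879}{- \frac{14546306}{1903473}} = \left(-599\right) \frac{1}{48533} + 21879 \left(- \frac{1903473}{14546306}\right) = - \frac{599}{48533} - \frac{41646085767}{14546306} = - \frac{2021218193767105}{705975869098}$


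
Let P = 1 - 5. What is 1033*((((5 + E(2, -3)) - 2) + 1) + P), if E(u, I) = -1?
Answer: -1033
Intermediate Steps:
P = -4
1033*((((5 + E(2, -3)) - 2) + 1) + P) = 1033*((((5 - 1) - 2) + 1) - 4) = 1033*(((4 - 2) + 1) - 4) = 1033*((2 + 1) - 4) = 1033*(3 - 4) = 1033*(-1) = -1033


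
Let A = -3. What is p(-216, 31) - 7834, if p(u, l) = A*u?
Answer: -7186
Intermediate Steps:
p(u, l) = -3*u
p(-216, 31) - 7834 = -3*(-216) - 7834 = 648 - 7834 = -7186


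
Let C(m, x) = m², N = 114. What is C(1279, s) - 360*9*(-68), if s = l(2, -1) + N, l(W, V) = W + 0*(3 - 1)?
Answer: 1856161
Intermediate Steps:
l(W, V) = W (l(W, V) = W + 0*2 = W + 0 = W)
s = 116 (s = 2 + 114 = 116)
C(1279, s) - 360*9*(-68) = 1279² - 360*9*(-68) = 1635841 - 90*36*(-68) = 1635841 - 3240*(-68) = 1635841 + 220320 = 1856161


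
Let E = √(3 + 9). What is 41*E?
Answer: 82*√3 ≈ 142.03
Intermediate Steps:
E = 2*√3 (E = √12 = 2*√3 ≈ 3.4641)
41*E = 41*(2*√3) = 82*√3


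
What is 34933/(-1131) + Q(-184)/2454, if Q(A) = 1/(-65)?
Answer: -47625333/1541930 ≈ -30.887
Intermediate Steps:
Q(A) = -1/65
34933/(-1131) + Q(-184)/2454 = 34933/(-1131) - 1/65/2454 = 34933*(-1/1131) - 1/65*1/2454 = -34933/1131 - 1/159510 = -47625333/1541930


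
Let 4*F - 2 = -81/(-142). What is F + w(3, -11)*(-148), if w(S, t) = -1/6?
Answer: 43127/1704 ≈ 25.309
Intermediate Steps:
F = 365/568 (F = 1/2 + (-81/(-142))/4 = 1/2 + (-81*(-1/142))/4 = 1/2 + (1/4)*(81/142) = 1/2 + 81/568 = 365/568 ≈ 0.64261)
w(S, t) = -1/6 (w(S, t) = -1*1/6 = -1/6)
F + w(3, -11)*(-148) = 365/568 - 1/6*(-148) = 365/568 + 74/3 = 43127/1704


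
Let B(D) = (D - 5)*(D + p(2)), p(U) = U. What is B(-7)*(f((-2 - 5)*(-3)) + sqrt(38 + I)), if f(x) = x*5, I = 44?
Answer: 6300 + 60*sqrt(82) ≈ 6843.3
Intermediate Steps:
B(D) = (-5 + D)*(2 + D) (B(D) = (D - 5)*(D + 2) = (-5 + D)*(2 + D))
f(x) = 5*x
B(-7)*(f((-2 - 5)*(-3)) + sqrt(38 + I)) = (-10 + (-7)**2 - 3*(-7))*(5*((-2 - 5)*(-3)) + sqrt(38 + 44)) = (-10 + 49 + 21)*(5*(-7*(-3)) + sqrt(82)) = 60*(5*21 + sqrt(82)) = 60*(105 + sqrt(82)) = 6300 + 60*sqrt(82)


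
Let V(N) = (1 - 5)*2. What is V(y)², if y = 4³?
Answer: 64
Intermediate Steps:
y = 64
V(N) = -8 (V(N) = -4*2 = -8)
V(y)² = (-8)² = 64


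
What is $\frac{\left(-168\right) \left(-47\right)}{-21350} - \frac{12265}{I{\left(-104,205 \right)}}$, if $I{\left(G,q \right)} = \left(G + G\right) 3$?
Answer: $\frac{18352189}{951600} \approx 19.286$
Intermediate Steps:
$I{\left(G,q \right)} = 6 G$ ($I{\left(G,q \right)} = 2 G 3 = 6 G$)
$\frac{\left(-168\right) \left(-47\right)}{-21350} - \frac{12265}{I{\left(-104,205 \right)}} = \frac{\left(-168\right) \left(-47\right)}{-21350} - \frac{12265}{6 \left(-104\right)} = 7896 \left(- \frac{1}{21350}\right) - \frac{12265}{-624} = - \frac{564}{1525} - - \frac{12265}{624} = - \frac{564}{1525} + \frac{12265}{624} = \frac{18352189}{951600}$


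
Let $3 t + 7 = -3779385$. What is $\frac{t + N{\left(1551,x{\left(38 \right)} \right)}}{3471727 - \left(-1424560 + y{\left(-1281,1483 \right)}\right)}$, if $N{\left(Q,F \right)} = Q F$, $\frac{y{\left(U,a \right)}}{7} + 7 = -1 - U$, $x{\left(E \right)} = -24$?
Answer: $- \frac{486383}{1832766} \approx -0.26538$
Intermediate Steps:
$t = - \frac{3779392}{3}$ ($t = - \frac{7}{3} + \frac{1}{3} \left(-3779385\right) = - \frac{7}{3} - 1259795 = - \frac{3779392}{3} \approx -1.2598 \cdot 10^{6}$)
$y{\left(U,a \right)} = -56 - 7 U$ ($y{\left(U,a \right)} = -49 + 7 \left(-1 - U\right) = -49 - \left(7 + 7 U\right) = -56 - 7 U$)
$N{\left(Q,F \right)} = F Q$
$\frac{t + N{\left(1551,x{\left(38 \right)} \right)}}{3471727 - \left(-1424560 + y{\left(-1281,1483 \right)}\right)} = \frac{- \frac{3779392}{3} - 37224}{3471727 + \left(1424560 - \left(-56 - -8967\right)\right)} = \frac{- \frac{3779392}{3} - 37224}{3471727 + \left(1424560 - \left(-56 + 8967\right)\right)} = - \frac{3891064}{3 \left(3471727 + \left(1424560 - 8911\right)\right)} = - \frac{3891064}{3 \left(3471727 + 1415649\right)} = - \frac{3891064}{3 \cdot 4887376} = \left(- \frac{3891064}{3}\right) \frac{1}{4887376} = - \frac{486383}{1832766}$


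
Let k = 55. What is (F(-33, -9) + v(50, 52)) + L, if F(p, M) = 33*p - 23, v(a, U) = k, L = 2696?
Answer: 1639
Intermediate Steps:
v(a, U) = 55
F(p, M) = -23 + 33*p
(F(-33, -9) + v(50, 52)) + L = ((-23 + 33*(-33)) + 55) + 2696 = ((-23 - 1089) + 55) + 2696 = (-1112 + 55) + 2696 = -1057 + 2696 = 1639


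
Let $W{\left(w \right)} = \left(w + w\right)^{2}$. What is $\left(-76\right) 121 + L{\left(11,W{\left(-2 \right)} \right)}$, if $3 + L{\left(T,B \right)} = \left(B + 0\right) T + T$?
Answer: $-9012$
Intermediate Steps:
$W{\left(w \right)} = 4 w^{2}$ ($W{\left(w \right)} = \left(2 w\right)^{2} = 4 w^{2}$)
$L{\left(T,B \right)} = -3 + T + B T$ ($L{\left(T,B \right)} = -3 + \left(\left(B + 0\right) T + T\right) = -3 + \left(B T + T\right) = -3 + \left(T + B T\right) = -3 + T + B T$)
$\left(-76\right) 121 + L{\left(11,W{\left(-2 \right)} \right)} = \left(-76\right) 121 + \left(-3 + 11 + 4 \left(-2\right)^{2} \cdot 11\right) = -9196 + \left(-3 + 11 + 4 \cdot 4 \cdot 11\right) = -9196 + \left(-3 + 11 + 16 \cdot 11\right) = -9196 + \left(-3 + 11 + 176\right) = -9196 + 184 = -9012$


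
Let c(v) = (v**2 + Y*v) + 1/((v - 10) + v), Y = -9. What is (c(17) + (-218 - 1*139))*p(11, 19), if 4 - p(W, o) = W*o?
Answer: 1087115/24 ≈ 45296.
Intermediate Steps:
c(v) = v**2 + 1/(-10 + 2*v) - 9*v (c(v) = (v**2 - 9*v) + 1/((v - 10) + v) = (v**2 - 9*v) + 1/((-10 + v) + v) = (v**2 - 9*v) + 1/(-10 + 2*v) = v**2 + 1/(-10 + 2*v) - 9*v)
p(W, o) = 4 - W*o
(c(17) + (-218 - 1*139))*p(11, 19) = ((1/2 + 17**3 - 14*17**2 + 45*17)/(-5 + 17) + (-218 - 1*139))*(4 - 1*11*19) = ((1/2 + 4913 - 14*289 + 765)/12 + (-218 - 139))*(4 - 209) = ((1/2 + 4913 - 4046 + 765)/12 - 357)*(-205) = ((1/12)*(3265/2) - 357)*(-205) = (3265/24 - 357)*(-205) = -5303/24*(-205) = 1087115/24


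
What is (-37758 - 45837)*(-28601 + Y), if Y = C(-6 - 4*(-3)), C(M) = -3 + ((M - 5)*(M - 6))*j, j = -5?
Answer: 2391151380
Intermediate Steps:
C(M) = -3 - 5*(-6 + M)*(-5 + M) (C(M) = -3 + ((M - 5)*(M - 6))*(-5) = -3 + ((-5 + M)*(-6 + M))*(-5) = -3 + ((-6 + M)*(-5 + M))*(-5) = -3 - 5*(-6 + M)*(-5 + M))
Y = -3 (Y = -153 - 5*(-6 - 4*(-3))² + 55*(-6 - 4*(-3)) = -153 - 5*(-6 + 12)² + 55*(-6 + 12) = -153 - 5*6² + 55*6 = -153 - 5*36 + 330 = -153 - 180 + 330 = -3)
(-37758 - 45837)*(-28601 + Y) = (-37758 - 45837)*(-28601 - 3) = -83595*(-28604) = 2391151380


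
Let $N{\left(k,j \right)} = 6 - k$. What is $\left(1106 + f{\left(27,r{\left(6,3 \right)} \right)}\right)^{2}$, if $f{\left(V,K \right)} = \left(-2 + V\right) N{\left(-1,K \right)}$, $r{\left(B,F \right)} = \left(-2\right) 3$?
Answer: $1640961$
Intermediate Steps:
$r{\left(B,F \right)} = -6$
$f{\left(V,K \right)} = -14 + 7 V$ ($f{\left(V,K \right)} = \left(-2 + V\right) \left(6 - -1\right) = \left(-2 + V\right) \left(6 + 1\right) = \left(-2 + V\right) 7 = -14 + 7 V$)
$\left(1106 + f{\left(27,r{\left(6,3 \right)} \right)}\right)^{2} = \left(1106 + \left(-14 + 7 \cdot 27\right)\right)^{2} = \left(1106 + \left(-14 + 189\right)\right)^{2} = \left(1106 + 175\right)^{2} = 1281^{2} = 1640961$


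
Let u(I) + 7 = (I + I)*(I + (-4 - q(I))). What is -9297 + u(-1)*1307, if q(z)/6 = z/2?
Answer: -13218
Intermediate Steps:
q(z) = 3*z (q(z) = 6*(z/2) = 3*z)
u(I) = -7 + 2*I*(-4 - 2*I) (u(I) = -7 + (I + I)*(I + (-4 - 3*I)) = -7 + (2*I)*(I + (-4 - 3*I)) = -7 + (2*I)*(-4 - 2*I) = -7 + 2*I*(-4 - 2*I))
-9297 + u(-1)*1307 = -9297 + (-7 - 8*(-1) - 4*(-1)²)*1307 = -9297 + (-7 + 8 - 4*1)*1307 = -9297 + (-7 + 8 - 4)*1307 = -9297 - 3*1307 = -9297 - 3921 = -13218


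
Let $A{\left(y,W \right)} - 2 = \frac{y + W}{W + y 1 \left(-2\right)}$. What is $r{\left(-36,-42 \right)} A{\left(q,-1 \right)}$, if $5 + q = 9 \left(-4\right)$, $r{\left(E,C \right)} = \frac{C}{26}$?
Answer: $- \frac{280}{117} \approx -2.3932$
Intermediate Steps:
$r{\left(E,C \right)} = \frac{C}{26}$ ($r{\left(E,C \right)} = C \frac{1}{26} = \frac{C}{26}$)
$q = -41$ ($q = -5 + 9 \left(-4\right) = -5 - 36 = -41$)
$A{\left(y,W \right)} = 2 + \frac{W + y}{W - 2 y}$ ($A{\left(y,W \right)} = 2 + \frac{y + W}{W + y 1 \left(-2\right)} = 2 + \frac{W + y}{W + y \left(-2\right)} = 2 + \frac{W + y}{W - 2 y}$)
$r{\left(-36,-42 \right)} A{\left(q,-1 \right)} = \frac{1}{26} \left(-42\right) \frac{3 \left(-1 - -41\right)}{-1 - -82} = - \frac{21 \frac{3 \left(-1 + 41\right)}{-1 + 82}}{13} = - \frac{21 \cdot 3 \cdot \frac{1}{81} \cdot 40}{13} = \left(- \frac{21}{13}\right) \frac{40}{27} = - \frac{280}{117}$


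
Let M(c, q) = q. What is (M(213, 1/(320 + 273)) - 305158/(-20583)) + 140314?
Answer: 1712814235043/12205719 ≈ 1.4033e+5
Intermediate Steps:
(M(213, 1/(320 + 273)) - 305158/(-20583)) + 140314 = (1/(320 + 273) - 305158/(-20583)) + 140314 = (1/593 - 305158*(-1/20583)) + 140314 = (1/593 + 305158/20583) + 140314 = 180979277/12205719 + 140314 = 1712814235043/12205719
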